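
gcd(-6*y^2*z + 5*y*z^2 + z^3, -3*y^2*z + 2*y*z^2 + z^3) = y*z - z^2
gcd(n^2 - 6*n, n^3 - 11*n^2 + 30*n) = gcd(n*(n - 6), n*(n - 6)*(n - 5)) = n^2 - 6*n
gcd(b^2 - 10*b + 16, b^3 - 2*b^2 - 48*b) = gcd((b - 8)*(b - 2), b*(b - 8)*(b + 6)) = b - 8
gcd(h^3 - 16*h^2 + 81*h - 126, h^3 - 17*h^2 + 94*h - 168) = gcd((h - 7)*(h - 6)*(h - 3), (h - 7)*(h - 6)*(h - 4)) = h^2 - 13*h + 42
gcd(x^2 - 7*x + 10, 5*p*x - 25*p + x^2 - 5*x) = x - 5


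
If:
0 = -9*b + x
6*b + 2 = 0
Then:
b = -1/3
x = -3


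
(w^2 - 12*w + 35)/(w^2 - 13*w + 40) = (w - 7)/(w - 8)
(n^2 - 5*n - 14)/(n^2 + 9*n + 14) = (n - 7)/(n + 7)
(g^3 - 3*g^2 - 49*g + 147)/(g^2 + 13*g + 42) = (g^2 - 10*g + 21)/(g + 6)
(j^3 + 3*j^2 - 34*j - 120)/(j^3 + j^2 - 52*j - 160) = (j - 6)/(j - 8)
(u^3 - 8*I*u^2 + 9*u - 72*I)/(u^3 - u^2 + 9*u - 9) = (u - 8*I)/(u - 1)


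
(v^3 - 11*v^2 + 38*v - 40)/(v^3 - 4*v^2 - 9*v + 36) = (v^2 - 7*v + 10)/(v^2 - 9)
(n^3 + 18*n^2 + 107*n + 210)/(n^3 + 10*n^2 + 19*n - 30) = (n + 7)/(n - 1)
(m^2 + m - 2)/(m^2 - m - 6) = (m - 1)/(m - 3)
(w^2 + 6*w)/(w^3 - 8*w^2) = (w + 6)/(w*(w - 8))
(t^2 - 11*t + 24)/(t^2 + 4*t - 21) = (t - 8)/(t + 7)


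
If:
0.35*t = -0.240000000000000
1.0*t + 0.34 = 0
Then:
No Solution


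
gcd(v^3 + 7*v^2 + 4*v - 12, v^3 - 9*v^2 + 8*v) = v - 1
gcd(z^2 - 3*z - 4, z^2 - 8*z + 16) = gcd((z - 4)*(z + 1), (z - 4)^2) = z - 4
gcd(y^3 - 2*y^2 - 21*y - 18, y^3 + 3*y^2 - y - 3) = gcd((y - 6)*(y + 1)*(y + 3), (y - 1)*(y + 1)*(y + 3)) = y^2 + 4*y + 3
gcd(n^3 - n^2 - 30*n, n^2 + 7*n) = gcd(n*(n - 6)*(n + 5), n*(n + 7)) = n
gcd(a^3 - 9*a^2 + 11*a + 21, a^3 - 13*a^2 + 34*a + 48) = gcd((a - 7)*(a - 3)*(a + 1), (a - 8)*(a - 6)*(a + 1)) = a + 1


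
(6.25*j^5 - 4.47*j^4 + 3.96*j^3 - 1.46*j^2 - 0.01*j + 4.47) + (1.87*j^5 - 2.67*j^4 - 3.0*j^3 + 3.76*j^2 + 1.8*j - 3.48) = 8.12*j^5 - 7.14*j^4 + 0.96*j^3 + 2.3*j^2 + 1.79*j + 0.99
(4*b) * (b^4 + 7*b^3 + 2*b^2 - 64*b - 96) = 4*b^5 + 28*b^4 + 8*b^3 - 256*b^2 - 384*b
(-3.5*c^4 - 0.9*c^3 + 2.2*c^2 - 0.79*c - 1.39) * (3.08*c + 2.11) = -10.78*c^5 - 10.157*c^4 + 4.877*c^3 + 2.2088*c^2 - 5.9481*c - 2.9329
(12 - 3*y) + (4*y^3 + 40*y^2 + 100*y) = 4*y^3 + 40*y^2 + 97*y + 12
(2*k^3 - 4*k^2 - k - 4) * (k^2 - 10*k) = 2*k^5 - 24*k^4 + 39*k^3 + 6*k^2 + 40*k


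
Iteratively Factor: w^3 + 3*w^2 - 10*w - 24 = (w - 3)*(w^2 + 6*w + 8) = (w - 3)*(w + 4)*(w + 2)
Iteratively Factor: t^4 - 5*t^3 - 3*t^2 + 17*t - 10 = (t + 2)*(t^3 - 7*t^2 + 11*t - 5) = (t - 5)*(t + 2)*(t^2 - 2*t + 1) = (t - 5)*(t - 1)*(t + 2)*(t - 1)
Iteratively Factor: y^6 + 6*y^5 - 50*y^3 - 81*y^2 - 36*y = (y + 1)*(y^5 + 5*y^4 - 5*y^3 - 45*y^2 - 36*y) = (y + 1)*(y + 3)*(y^4 + 2*y^3 - 11*y^2 - 12*y) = y*(y + 1)*(y + 3)*(y^3 + 2*y^2 - 11*y - 12) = y*(y - 3)*(y + 1)*(y + 3)*(y^2 + 5*y + 4) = y*(y - 3)*(y + 1)^2*(y + 3)*(y + 4)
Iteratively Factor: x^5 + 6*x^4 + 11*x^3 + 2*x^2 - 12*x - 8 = (x + 2)*(x^4 + 4*x^3 + 3*x^2 - 4*x - 4) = (x + 2)^2*(x^3 + 2*x^2 - x - 2) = (x + 1)*(x + 2)^2*(x^2 + x - 2) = (x - 1)*(x + 1)*(x + 2)^2*(x + 2)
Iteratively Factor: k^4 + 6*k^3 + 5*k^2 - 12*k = (k)*(k^3 + 6*k^2 + 5*k - 12) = k*(k - 1)*(k^2 + 7*k + 12) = k*(k - 1)*(k + 3)*(k + 4)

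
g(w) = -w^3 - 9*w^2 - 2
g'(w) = -3*w^2 - 18*w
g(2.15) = -53.54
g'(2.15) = -52.57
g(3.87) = -194.75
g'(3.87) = -114.59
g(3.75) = -181.30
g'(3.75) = -109.69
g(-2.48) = -42.10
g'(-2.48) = 26.19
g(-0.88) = -8.29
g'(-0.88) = 13.52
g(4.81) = -321.51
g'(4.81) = -155.99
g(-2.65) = -46.59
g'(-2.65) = 26.63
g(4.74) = -310.70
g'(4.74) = -152.72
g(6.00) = -542.00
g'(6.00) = -216.00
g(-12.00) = 430.00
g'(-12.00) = -216.00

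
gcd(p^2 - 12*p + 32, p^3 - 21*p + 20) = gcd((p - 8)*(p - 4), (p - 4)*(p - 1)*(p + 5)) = p - 4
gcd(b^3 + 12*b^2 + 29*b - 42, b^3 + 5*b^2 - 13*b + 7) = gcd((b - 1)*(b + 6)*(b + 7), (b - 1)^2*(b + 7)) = b^2 + 6*b - 7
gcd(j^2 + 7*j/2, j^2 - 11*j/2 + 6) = 1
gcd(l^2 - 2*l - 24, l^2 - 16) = l + 4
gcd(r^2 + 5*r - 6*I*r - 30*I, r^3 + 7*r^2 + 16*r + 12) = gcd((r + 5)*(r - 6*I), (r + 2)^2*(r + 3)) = 1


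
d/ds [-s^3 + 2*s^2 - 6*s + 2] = -3*s^2 + 4*s - 6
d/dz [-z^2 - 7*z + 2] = -2*z - 7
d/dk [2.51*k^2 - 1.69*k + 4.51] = 5.02*k - 1.69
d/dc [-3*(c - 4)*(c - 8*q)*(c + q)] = -9*c^2 + 42*c*q + 24*c + 24*q^2 - 84*q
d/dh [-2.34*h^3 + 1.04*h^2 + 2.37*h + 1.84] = -7.02*h^2 + 2.08*h + 2.37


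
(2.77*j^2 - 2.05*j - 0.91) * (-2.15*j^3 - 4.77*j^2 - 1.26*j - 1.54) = -5.9555*j^5 - 8.8054*j^4 + 8.2448*j^3 + 2.6579*j^2 + 4.3036*j + 1.4014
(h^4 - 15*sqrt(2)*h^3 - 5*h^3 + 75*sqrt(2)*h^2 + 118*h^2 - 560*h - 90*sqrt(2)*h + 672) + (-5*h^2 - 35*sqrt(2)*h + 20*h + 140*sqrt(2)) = h^4 - 15*sqrt(2)*h^3 - 5*h^3 + 75*sqrt(2)*h^2 + 113*h^2 - 540*h - 125*sqrt(2)*h + 140*sqrt(2) + 672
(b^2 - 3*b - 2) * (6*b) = 6*b^3 - 18*b^2 - 12*b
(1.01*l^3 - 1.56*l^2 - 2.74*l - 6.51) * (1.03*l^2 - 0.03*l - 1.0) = 1.0403*l^5 - 1.6371*l^4 - 3.7854*l^3 - 5.0631*l^2 + 2.9353*l + 6.51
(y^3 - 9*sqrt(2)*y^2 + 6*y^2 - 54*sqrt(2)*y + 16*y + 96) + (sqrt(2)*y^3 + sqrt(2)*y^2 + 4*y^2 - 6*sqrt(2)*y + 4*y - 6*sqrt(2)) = y^3 + sqrt(2)*y^3 - 8*sqrt(2)*y^2 + 10*y^2 - 60*sqrt(2)*y + 20*y - 6*sqrt(2) + 96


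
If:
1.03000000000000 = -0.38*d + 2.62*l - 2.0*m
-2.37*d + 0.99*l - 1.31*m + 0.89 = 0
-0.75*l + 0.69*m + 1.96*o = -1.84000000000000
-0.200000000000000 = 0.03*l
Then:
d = 3.02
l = -6.67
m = -9.82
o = -0.03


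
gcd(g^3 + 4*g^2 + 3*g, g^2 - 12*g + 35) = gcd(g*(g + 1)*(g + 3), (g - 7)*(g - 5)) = 1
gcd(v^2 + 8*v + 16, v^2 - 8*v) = 1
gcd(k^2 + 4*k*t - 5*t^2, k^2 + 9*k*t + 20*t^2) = k + 5*t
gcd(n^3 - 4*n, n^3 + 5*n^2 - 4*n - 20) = n^2 - 4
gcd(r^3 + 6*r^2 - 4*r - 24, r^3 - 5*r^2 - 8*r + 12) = r + 2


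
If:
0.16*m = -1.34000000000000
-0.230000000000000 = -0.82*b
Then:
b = 0.28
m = -8.38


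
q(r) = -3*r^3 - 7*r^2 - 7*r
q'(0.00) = -7.00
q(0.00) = 0.00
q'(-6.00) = -247.00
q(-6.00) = 438.00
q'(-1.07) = -2.32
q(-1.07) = 3.15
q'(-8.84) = -586.55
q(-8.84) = 1587.28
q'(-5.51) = -203.10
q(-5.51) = 327.90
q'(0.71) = -21.48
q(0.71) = -9.57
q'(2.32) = -87.92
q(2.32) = -91.38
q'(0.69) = -20.94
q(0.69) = -9.15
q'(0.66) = -20.16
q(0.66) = -8.53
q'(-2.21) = -20.02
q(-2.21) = 13.66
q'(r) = -9*r^2 - 14*r - 7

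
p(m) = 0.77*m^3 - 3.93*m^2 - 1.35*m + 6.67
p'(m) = 2.31*m^2 - 7.86*m - 1.35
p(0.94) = 2.57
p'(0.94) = -6.70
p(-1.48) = -2.44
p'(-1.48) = 15.34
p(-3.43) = -66.01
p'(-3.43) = 52.79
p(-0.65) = 5.68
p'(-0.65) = 4.73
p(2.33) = -8.07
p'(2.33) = -7.12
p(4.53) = -8.51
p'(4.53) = 10.45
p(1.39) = -0.73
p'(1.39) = -7.81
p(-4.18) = -112.59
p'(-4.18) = 71.87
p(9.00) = 237.52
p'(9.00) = 115.02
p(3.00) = -11.96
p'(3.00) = -4.14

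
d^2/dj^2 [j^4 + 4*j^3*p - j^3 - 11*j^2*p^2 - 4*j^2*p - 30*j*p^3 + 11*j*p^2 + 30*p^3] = 12*j^2 + 24*j*p - 6*j - 22*p^2 - 8*p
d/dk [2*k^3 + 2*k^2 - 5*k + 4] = 6*k^2 + 4*k - 5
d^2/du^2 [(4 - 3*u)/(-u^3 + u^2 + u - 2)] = 2*((3*u - 4)*(-3*u^2 + 2*u + 1)^2 + (-9*u^2 + 6*u - (3*u - 4)*(3*u - 1) + 3)*(u^3 - u^2 - u + 2))/(u^3 - u^2 - u + 2)^3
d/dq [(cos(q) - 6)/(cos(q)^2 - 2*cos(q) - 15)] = (cos(q)^2 - 12*cos(q) + 27)*sin(q)/(sin(q)^2 + 2*cos(q) + 14)^2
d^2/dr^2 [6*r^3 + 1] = 36*r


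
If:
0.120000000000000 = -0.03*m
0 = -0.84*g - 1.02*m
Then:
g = 4.86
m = -4.00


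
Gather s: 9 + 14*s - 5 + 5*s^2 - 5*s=5*s^2 + 9*s + 4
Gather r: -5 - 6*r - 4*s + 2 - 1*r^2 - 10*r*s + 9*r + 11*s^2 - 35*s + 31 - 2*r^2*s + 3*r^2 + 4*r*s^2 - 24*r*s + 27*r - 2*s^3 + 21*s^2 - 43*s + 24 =r^2*(2 - 2*s) + r*(4*s^2 - 34*s + 30) - 2*s^3 + 32*s^2 - 82*s + 52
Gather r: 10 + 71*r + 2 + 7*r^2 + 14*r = 7*r^2 + 85*r + 12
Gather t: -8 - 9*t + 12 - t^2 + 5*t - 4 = -t^2 - 4*t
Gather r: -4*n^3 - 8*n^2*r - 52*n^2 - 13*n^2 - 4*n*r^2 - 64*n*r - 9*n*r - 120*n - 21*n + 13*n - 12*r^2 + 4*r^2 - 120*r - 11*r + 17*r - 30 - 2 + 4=-4*n^3 - 65*n^2 - 128*n + r^2*(-4*n - 8) + r*(-8*n^2 - 73*n - 114) - 28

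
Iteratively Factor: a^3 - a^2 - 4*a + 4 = (a - 1)*(a^2 - 4) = (a - 1)*(a + 2)*(a - 2)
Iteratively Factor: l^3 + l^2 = (l)*(l^2 + l) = l*(l + 1)*(l)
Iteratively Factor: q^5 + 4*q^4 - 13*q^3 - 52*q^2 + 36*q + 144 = (q - 2)*(q^4 + 6*q^3 - q^2 - 54*q - 72) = (q - 3)*(q - 2)*(q^3 + 9*q^2 + 26*q + 24) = (q - 3)*(q - 2)*(q + 4)*(q^2 + 5*q + 6) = (q - 3)*(q - 2)*(q + 3)*(q + 4)*(q + 2)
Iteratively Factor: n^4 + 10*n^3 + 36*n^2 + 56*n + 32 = (n + 4)*(n^3 + 6*n^2 + 12*n + 8) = (n + 2)*(n + 4)*(n^2 + 4*n + 4) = (n + 2)^2*(n + 4)*(n + 2)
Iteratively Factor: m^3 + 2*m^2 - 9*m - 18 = (m - 3)*(m^2 + 5*m + 6) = (m - 3)*(m + 2)*(m + 3)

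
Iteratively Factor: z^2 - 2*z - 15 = (z - 5)*(z + 3)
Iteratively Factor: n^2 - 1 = (n - 1)*(n + 1)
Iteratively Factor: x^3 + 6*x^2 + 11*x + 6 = (x + 2)*(x^2 + 4*x + 3) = (x + 2)*(x + 3)*(x + 1)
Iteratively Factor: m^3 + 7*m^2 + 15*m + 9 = (m + 3)*(m^2 + 4*m + 3) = (m + 3)^2*(m + 1)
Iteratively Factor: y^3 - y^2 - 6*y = (y)*(y^2 - y - 6) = y*(y + 2)*(y - 3)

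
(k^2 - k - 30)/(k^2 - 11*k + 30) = (k + 5)/(k - 5)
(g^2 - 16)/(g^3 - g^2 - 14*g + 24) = (g - 4)/(g^2 - 5*g + 6)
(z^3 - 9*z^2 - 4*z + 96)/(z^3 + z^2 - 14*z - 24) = (z - 8)/(z + 2)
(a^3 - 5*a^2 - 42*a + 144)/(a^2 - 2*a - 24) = (-a^3 + 5*a^2 + 42*a - 144)/(-a^2 + 2*a + 24)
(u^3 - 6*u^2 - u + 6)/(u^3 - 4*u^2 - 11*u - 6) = (u - 1)/(u + 1)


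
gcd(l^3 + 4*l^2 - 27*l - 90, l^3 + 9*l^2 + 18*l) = l^2 + 9*l + 18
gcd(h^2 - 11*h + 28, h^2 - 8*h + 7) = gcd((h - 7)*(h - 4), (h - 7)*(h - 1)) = h - 7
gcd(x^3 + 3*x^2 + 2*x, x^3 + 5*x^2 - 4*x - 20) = x + 2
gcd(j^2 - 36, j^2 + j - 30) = j + 6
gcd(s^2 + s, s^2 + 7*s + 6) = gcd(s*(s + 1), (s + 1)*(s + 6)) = s + 1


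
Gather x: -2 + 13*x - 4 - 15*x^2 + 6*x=-15*x^2 + 19*x - 6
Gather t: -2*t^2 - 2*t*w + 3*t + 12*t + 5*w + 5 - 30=-2*t^2 + t*(15 - 2*w) + 5*w - 25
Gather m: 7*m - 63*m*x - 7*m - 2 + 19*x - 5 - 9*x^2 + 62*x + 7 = -63*m*x - 9*x^2 + 81*x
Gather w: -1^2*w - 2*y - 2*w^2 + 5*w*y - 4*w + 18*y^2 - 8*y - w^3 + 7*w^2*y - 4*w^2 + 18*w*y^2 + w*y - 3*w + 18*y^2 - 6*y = -w^3 + w^2*(7*y - 6) + w*(18*y^2 + 6*y - 8) + 36*y^2 - 16*y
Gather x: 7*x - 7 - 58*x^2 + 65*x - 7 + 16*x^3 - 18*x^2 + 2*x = 16*x^3 - 76*x^2 + 74*x - 14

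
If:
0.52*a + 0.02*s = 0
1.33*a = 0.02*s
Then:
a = 0.00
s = 0.00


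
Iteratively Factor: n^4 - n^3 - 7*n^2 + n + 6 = (n + 1)*(n^3 - 2*n^2 - 5*n + 6) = (n - 3)*(n + 1)*(n^2 + n - 2) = (n - 3)*(n + 1)*(n + 2)*(n - 1)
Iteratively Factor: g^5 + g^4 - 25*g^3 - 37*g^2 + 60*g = (g - 1)*(g^4 + 2*g^3 - 23*g^2 - 60*g) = (g - 1)*(g + 4)*(g^3 - 2*g^2 - 15*g) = (g - 5)*(g - 1)*(g + 4)*(g^2 + 3*g) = (g - 5)*(g - 1)*(g + 3)*(g + 4)*(g)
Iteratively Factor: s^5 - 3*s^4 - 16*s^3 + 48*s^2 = (s)*(s^4 - 3*s^3 - 16*s^2 + 48*s) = s*(s + 4)*(s^3 - 7*s^2 + 12*s) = s*(s - 4)*(s + 4)*(s^2 - 3*s) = s^2*(s - 4)*(s + 4)*(s - 3)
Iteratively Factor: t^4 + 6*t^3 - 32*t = (t)*(t^3 + 6*t^2 - 32) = t*(t + 4)*(t^2 + 2*t - 8) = t*(t + 4)^2*(t - 2)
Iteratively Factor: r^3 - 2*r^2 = (r)*(r^2 - 2*r) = r*(r - 2)*(r)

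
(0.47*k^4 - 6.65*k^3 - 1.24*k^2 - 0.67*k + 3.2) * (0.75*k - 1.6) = 0.3525*k^5 - 5.7395*k^4 + 9.71*k^3 + 1.4815*k^2 + 3.472*k - 5.12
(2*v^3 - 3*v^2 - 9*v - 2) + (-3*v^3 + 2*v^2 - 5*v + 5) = -v^3 - v^2 - 14*v + 3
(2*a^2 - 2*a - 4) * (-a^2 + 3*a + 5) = -2*a^4 + 8*a^3 + 8*a^2 - 22*a - 20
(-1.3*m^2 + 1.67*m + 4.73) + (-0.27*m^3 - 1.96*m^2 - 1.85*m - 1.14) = -0.27*m^3 - 3.26*m^2 - 0.18*m + 3.59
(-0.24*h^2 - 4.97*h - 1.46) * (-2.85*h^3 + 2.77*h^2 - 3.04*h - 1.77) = 0.684*h^5 + 13.4997*h^4 - 8.8763*h^3 + 11.4894*h^2 + 13.2353*h + 2.5842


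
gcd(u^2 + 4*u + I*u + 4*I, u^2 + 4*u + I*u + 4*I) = u^2 + u*(4 + I) + 4*I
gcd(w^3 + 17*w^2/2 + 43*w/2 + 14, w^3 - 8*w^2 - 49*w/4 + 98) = w + 7/2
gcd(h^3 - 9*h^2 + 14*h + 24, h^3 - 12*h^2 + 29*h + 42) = h^2 - 5*h - 6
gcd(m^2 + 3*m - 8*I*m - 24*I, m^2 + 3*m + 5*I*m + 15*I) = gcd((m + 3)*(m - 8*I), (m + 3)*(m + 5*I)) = m + 3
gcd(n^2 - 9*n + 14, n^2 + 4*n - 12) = n - 2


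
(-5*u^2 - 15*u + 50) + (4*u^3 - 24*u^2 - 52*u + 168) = 4*u^3 - 29*u^2 - 67*u + 218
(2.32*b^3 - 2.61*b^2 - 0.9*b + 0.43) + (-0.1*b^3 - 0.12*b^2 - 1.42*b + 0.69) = 2.22*b^3 - 2.73*b^2 - 2.32*b + 1.12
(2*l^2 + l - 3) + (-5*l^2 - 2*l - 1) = -3*l^2 - l - 4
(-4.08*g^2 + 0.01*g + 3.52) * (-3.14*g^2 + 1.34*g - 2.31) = 12.8112*g^4 - 5.4986*g^3 - 1.6146*g^2 + 4.6937*g - 8.1312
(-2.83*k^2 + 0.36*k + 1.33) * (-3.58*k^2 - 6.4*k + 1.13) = 10.1314*k^4 + 16.8232*k^3 - 10.2633*k^2 - 8.1052*k + 1.5029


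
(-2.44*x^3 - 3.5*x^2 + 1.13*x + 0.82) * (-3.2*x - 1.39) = 7.808*x^4 + 14.5916*x^3 + 1.249*x^2 - 4.1947*x - 1.1398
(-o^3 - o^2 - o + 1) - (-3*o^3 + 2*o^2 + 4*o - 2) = 2*o^3 - 3*o^2 - 5*o + 3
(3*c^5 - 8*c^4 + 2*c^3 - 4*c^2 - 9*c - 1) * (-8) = -24*c^5 + 64*c^4 - 16*c^3 + 32*c^2 + 72*c + 8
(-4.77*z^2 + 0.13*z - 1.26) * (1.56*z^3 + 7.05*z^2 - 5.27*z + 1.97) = -7.4412*z^5 - 33.4257*z^4 + 24.0888*z^3 - 18.965*z^2 + 6.8963*z - 2.4822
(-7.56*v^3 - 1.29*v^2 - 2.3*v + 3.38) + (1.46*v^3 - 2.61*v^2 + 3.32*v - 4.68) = -6.1*v^3 - 3.9*v^2 + 1.02*v - 1.3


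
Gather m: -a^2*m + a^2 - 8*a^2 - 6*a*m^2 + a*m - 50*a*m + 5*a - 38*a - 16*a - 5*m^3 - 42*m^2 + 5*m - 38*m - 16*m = -7*a^2 - 49*a - 5*m^3 + m^2*(-6*a - 42) + m*(-a^2 - 49*a - 49)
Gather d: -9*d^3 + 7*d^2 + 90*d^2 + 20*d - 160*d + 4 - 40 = -9*d^3 + 97*d^2 - 140*d - 36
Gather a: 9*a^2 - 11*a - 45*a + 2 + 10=9*a^2 - 56*a + 12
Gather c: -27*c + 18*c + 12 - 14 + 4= 2 - 9*c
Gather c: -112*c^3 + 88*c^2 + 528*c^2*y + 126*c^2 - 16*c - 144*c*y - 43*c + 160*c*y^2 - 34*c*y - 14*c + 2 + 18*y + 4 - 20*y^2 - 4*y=-112*c^3 + c^2*(528*y + 214) + c*(160*y^2 - 178*y - 73) - 20*y^2 + 14*y + 6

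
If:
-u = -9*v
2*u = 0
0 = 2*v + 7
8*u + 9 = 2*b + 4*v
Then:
No Solution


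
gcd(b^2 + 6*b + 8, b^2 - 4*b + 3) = 1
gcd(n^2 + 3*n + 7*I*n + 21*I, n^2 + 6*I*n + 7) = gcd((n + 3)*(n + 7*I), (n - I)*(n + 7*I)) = n + 7*I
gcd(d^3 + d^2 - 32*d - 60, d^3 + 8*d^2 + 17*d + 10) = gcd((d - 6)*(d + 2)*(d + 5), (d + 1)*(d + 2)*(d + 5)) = d^2 + 7*d + 10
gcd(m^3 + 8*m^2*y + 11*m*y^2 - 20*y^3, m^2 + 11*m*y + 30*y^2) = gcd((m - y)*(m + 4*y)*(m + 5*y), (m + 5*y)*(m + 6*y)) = m + 5*y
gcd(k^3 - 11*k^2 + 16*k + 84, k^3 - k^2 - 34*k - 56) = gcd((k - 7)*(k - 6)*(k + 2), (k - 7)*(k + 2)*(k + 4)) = k^2 - 5*k - 14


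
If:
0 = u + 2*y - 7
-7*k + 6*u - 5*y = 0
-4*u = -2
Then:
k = -53/28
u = 1/2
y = 13/4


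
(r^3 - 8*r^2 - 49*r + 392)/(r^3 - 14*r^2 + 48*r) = (r^2 - 49)/(r*(r - 6))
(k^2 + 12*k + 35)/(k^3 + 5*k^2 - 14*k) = (k + 5)/(k*(k - 2))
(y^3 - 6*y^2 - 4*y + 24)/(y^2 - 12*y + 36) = (y^2 - 4)/(y - 6)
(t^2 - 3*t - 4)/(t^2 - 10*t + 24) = (t + 1)/(t - 6)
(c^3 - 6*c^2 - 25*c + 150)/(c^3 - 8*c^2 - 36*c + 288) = (c^2 - 25)/(c^2 - 2*c - 48)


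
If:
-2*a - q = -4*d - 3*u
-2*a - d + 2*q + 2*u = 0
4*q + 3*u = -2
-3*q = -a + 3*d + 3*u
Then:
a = -72/71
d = 32/71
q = 26/71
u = -82/71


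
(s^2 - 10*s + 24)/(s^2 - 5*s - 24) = (-s^2 + 10*s - 24)/(-s^2 + 5*s + 24)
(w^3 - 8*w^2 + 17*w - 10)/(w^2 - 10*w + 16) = (w^2 - 6*w + 5)/(w - 8)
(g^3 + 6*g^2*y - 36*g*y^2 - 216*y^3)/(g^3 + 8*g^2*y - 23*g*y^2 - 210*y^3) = (-g^2 + 36*y^2)/(-g^2 - 2*g*y + 35*y^2)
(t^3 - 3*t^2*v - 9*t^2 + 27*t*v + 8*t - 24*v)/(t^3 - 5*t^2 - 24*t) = (t^2 - 3*t*v - t + 3*v)/(t*(t + 3))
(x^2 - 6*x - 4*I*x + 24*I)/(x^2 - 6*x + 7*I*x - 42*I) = (x - 4*I)/(x + 7*I)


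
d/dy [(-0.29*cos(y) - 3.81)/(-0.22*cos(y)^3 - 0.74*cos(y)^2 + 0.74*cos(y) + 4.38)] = (0.1276*cos(y)^3 + 2.7292*cos(y)^2 + 5.6388*cos(y) - 1.5492)*sin(y)/(0.0484*cos(y)^6 + 0.3256*cos(y)^5 + 0.222*cos(y)^4 - 3.0224*cos(y)^3 - 5.9348*cos(y)^2 + 6.4824*cos(y) + 19.1844)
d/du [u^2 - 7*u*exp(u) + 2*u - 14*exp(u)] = -7*u*exp(u) + 2*u - 21*exp(u) + 2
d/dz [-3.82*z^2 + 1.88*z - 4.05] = 1.88 - 7.64*z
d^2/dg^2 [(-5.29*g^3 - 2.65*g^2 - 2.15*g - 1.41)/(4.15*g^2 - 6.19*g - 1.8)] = (-2.27373675443232e-13*g^4 - 694.622738*g^3 - 618.12243*g^2 + 18.12411*g - 98.378202)/(71.473375*g^6 - 319.821825*g^5 + 384.033945*g^4 + 40.259141*g^3 - 166.56894*g^2 - 60.1668*g - 5.832)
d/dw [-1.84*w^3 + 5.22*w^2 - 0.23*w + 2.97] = -5.52*w^2 + 10.44*w - 0.23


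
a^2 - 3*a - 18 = (a - 6)*(a + 3)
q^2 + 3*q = q*(q + 3)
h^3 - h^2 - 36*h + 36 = (h - 6)*(h - 1)*(h + 6)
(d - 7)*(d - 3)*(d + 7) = d^3 - 3*d^2 - 49*d + 147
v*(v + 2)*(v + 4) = v^3 + 6*v^2 + 8*v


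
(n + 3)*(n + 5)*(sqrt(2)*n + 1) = sqrt(2)*n^3 + n^2 + 8*sqrt(2)*n^2 + 8*n + 15*sqrt(2)*n + 15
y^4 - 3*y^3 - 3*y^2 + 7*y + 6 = (y - 3)*(y - 2)*(y + 1)^2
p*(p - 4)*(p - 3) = p^3 - 7*p^2 + 12*p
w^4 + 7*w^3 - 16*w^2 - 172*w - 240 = (w - 5)*(w + 2)*(w + 4)*(w + 6)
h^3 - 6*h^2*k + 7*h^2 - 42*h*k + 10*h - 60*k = (h + 2)*(h + 5)*(h - 6*k)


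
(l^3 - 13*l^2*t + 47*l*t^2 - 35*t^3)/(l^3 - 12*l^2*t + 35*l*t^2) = (l - t)/l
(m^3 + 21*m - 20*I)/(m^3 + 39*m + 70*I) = (m^3 + 21*m - 20*I)/(m^3 + 39*m + 70*I)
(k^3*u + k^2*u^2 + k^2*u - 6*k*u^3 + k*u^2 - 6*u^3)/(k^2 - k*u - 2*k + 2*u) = u*(k^3 + k^2*u + k^2 - 6*k*u^2 + k*u - 6*u^2)/(k^2 - k*u - 2*k + 2*u)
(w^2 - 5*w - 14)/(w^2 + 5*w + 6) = (w - 7)/(w + 3)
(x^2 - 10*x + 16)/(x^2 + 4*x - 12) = (x - 8)/(x + 6)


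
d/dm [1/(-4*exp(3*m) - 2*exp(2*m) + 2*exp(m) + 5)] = (12*exp(2*m) + 4*exp(m) - 2)*exp(m)/(4*exp(3*m) + 2*exp(2*m) - 2*exp(m) - 5)^2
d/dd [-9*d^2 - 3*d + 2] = -18*d - 3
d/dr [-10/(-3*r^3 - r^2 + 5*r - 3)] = 10*(-9*r^2 - 2*r + 5)/(3*r^3 + r^2 - 5*r + 3)^2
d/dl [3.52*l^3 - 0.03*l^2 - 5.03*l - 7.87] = 10.56*l^2 - 0.06*l - 5.03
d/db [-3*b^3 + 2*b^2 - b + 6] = -9*b^2 + 4*b - 1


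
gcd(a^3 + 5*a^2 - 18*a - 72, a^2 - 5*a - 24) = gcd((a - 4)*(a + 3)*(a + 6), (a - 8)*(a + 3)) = a + 3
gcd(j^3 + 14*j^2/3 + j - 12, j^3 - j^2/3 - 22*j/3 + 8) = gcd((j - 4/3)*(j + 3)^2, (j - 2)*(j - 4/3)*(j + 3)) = j^2 + 5*j/3 - 4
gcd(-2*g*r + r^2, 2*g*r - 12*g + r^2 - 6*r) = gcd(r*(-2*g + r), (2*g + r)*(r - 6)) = 1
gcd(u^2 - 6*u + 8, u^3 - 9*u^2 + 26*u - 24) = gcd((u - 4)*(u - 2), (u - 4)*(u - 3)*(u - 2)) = u^2 - 6*u + 8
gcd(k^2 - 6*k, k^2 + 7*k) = k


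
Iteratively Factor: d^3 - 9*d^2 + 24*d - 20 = (d - 2)*(d^2 - 7*d + 10) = (d - 5)*(d - 2)*(d - 2)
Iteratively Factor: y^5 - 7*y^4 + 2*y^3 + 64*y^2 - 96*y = (y - 2)*(y^4 - 5*y^3 - 8*y^2 + 48*y) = (y - 4)*(y - 2)*(y^3 - y^2 - 12*y) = y*(y - 4)*(y - 2)*(y^2 - y - 12) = y*(y - 4)^2*(y - 2)*(y + 3)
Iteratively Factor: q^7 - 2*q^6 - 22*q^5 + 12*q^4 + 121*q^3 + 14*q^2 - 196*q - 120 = (q - 5)*(q^6 + 3*q^5 - 7*q^4 - 23*q^3 + 6*q^2 + 44*q + 24) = (q - 5)*(q - 2)*(q^5 + 5*q^4 + 3*q^3 - 17*q^2 - 28*q - 12) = (q - 5)*(q - 2)*(q + 1)*(q^4 + 4*q^3 - q^2 - 16*q - 12) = (q - 5)*(q - 2)*(q + 1)*(q + 3)*(q^3 + q^2 - 4*q - 4) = (q - 5)*(q - 2)^2*(q + 1)*(q + 3)*(q^2 + 3*q + 2) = (q - 5)*(q - 2)^2*(q + 1)*(q + 2)*(q + 3)*(q + 1)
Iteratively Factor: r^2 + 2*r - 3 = (r + 3)*(r - 1)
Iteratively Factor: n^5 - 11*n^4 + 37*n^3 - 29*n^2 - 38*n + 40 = (n + 1)*(n^4 - 12*n^3 + 49*n^2 - 78*n + 40) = (n - 2)*(n + 1)*(n^3 - 10*n^2 + 29*n - 20) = (n - 5)*(n - 2)*(n + 1)*(n^2 - 5*n + 4) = (n - 5)*(n - 4)*(n - 2)*(n + 1)*(n - 1)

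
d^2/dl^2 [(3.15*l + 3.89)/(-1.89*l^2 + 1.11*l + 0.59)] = ((3.15*l + 3.89)*(3.78*l - 1.11)*(7.56*l - 2.22) + (35.721*l + 7.7112)*(-1.89*l^2 + 1.11*l + 0.59))/(-1.89*l^2 + 1.11*l + 0.59)^3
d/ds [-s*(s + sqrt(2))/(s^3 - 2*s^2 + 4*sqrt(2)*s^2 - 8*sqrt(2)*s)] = (s^2 + 2*sqrt(2)*s + 8 + 6*sqrt(2))/(s^4 - 4*s^3 + 8*sqrt(2)*s^3 - 32*sqrt(2)*s^2 + 36*s^2 - 128*s + 32*sqrt(2)*s + 128)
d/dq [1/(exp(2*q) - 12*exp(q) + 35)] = 2*(6 - exp(q))*exp(q)/(exp(2*q) - 12*exp(q) + 35)^2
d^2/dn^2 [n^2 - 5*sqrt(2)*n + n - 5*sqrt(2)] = 2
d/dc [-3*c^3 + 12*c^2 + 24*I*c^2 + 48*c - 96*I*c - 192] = -9*c^2 + c*(24 + 48*I) + 48 - 96*I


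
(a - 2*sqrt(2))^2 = a^2 - 4*sqrt(2)*a + 8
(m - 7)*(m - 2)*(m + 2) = m^3 - 7*m^2 - 4*m + 28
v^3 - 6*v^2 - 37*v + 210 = (v - 7)*(v - 5)*(v + 6)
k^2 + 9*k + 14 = (k + 2)*(k + 7)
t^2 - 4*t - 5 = (t - 5)*(t + 1)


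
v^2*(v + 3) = v^3 + 3*v^2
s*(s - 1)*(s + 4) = s^3 + 3*s^2 - 4*s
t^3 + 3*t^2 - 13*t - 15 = (t - 3)*(t + 1)*(t + 5)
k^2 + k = k*(k + 1)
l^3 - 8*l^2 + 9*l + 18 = (l - 6)*(l - 3)*(l + 1)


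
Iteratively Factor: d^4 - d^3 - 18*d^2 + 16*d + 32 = (d + 4)*(d^3 - 5*d^2 + 2*d + 8) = (d - 2)*(d + 4)*(d^2 - 3*d - 4) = (d - 4)*(d - 2)*(d + 4)*(d + 1)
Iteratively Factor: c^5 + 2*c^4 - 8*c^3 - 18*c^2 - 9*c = (c + 1)*(c^4 + c^3 - 9*c^2 - 9*c) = c*(c + 1)*(c^3 + c^2 - 9*c - 9) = c*(c + 1)*(c + 3)*(c^2 - 2*c - 3) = c*(c + 1)^2*(c + 3)*(c - 3)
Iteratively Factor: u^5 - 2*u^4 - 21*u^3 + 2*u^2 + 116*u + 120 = (u + 2)*(u^4 - 4*u^3 - 13*u^2 + 28*u + 60) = (u + 2)^2*(u^3 - 6*u^2 - u + 30) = (u - 5)*(u + 2)^2*(u^2 - u - 6) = (u - 5)*(u - 3)*(u + 2)^2*(u + 2)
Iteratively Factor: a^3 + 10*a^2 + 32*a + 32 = (a + 4)*(a^2 + 6*a + 8) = (a + 4)^2*(a + 2)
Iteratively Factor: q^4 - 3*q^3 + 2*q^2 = (q - 1)*(q^3 - 2*q^2) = q*(q - 1)*(q^2 - 2*q) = q^2*(q - 1)*(q - 2)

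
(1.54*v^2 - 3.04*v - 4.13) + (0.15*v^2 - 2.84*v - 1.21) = 1.69*v^2 - 5.88*v - 5.34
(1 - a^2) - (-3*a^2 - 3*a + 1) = 2*a^2 + 3*a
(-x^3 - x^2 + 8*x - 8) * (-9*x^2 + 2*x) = 9*x^5 + 7*x^4 - 74*x^3 + 88*x^2 - 16*x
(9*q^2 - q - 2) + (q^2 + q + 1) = 10*q^2 - 1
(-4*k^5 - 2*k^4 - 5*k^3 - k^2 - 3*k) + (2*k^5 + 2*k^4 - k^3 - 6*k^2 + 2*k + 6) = -2*k^5 - 6*k^3 - 7*k^2 - k + 6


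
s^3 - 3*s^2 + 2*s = s*(s - 2)*(s - 1)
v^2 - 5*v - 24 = (v - 8)*(v + 3)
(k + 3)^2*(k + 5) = k^3 + 11*k^2 + 39*k + 45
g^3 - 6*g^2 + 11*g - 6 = (g - 3)*(g - 2)*(g - 1)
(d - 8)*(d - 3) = d^2 - 11*d + 24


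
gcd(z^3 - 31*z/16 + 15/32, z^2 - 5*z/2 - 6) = z + 3/2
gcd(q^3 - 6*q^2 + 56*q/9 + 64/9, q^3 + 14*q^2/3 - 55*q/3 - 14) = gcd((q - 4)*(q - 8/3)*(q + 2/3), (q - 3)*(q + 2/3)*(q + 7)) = q + 2/3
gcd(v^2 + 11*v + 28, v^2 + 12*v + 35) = v + 7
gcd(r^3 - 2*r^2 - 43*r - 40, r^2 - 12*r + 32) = r - 8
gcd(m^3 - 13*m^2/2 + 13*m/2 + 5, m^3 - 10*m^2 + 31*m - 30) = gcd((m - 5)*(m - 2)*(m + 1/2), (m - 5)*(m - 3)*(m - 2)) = m^2 - 7*m + 10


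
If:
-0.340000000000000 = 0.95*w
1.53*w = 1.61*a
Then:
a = -0.34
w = -0.36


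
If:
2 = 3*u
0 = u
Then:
No Solution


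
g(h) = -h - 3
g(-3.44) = 0.44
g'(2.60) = -1.00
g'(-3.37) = -1.00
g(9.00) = -12.00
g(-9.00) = 6.00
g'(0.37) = -1.00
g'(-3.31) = -1.00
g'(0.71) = -1.00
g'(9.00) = -1.00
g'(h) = -1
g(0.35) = -3.35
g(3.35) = -6.35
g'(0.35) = -1.00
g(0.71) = -3.71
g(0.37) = -3.37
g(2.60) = -5.60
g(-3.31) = 0.31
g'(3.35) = -1.00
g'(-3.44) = -1.00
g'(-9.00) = -1.00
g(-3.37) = 0.37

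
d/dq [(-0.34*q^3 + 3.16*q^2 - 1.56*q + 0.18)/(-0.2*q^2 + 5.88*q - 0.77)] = (0.068*q^4 - 3.9984*q^3 + 19.0542*q^2 - 4.7944*q + 0.1428)/(0.04*q^4 - 2.352*q^3 + 34.8824*q^2 - 9.0552*q + 0.5929)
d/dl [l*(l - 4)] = 2*l - 4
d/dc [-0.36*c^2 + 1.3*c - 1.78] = 1.3 - 0.72*c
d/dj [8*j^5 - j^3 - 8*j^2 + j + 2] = 40*j^4 - 3*j^2 - 16*j + 1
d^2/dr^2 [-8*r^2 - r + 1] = -16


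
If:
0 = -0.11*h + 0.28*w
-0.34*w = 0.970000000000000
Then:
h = -7.26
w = -2.85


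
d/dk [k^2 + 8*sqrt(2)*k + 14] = 2*k + 8*sqrt(2)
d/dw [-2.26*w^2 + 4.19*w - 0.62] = 4.19 - 4.52*w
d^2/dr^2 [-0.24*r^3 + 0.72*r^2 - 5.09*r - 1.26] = 1.44 - 1.44*r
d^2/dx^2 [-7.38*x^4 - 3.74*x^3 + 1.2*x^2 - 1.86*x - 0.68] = -88.56*x^2 - 22.44*x + 2.4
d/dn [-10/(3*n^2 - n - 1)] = 10*(6*n - 1)/(-3*n^2 + n + 1)^2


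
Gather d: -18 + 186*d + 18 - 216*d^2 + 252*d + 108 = -216*d^2 + 438*d + 108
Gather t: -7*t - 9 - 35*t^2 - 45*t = -35*t^2 - 52*t - 9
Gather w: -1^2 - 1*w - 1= -w - 2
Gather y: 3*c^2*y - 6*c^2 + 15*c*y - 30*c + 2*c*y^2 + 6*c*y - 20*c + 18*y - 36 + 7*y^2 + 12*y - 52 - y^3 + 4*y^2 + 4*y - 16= -6*c^2 - 50*c - y^3 + y^2*(2*c + 11) + y*(3*c^2 + 21*c + 34) - 104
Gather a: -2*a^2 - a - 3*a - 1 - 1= -2*a^2 - 4*a - 2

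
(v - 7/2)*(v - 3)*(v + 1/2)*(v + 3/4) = v^4 - 21*v^3/4 + 11*v^2/4 + 171*v/16 + 63/16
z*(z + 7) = z^2 + 7*z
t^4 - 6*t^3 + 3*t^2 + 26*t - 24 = (t - 4)*(t - 3)*(t - 1)*(t + 2)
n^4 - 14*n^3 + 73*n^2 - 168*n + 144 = (n - 4)^2*(n - 3)^2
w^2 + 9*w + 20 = (w + 4)*(w + 5)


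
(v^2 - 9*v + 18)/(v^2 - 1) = (v^2 - 9*v + 18)/(v^2 - 1)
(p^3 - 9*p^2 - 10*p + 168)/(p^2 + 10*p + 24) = (p^2 - 13*p + 42)/(p + 6)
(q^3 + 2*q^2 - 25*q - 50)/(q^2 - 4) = (q^2 - 25)/(q - 2)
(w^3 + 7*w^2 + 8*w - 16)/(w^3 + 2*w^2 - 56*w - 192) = (w^2 + 3*w - 4)/(w^2 - 2*w - 48)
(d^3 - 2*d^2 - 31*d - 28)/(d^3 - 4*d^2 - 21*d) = (d^2 + 5*d + 4)/(d*(d + 3))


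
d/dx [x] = 1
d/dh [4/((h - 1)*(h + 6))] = 4*(-2*h - 5)/(h^4 + 10*h^3 + 13*h^2 - 60*h + 36)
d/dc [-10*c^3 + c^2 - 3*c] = -30*c^2 + 2*c - 3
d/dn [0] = 0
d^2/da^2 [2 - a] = 0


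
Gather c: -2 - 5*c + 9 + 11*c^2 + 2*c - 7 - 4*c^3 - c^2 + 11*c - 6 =-4*c^3 + 10*c^2 + 8*c - 6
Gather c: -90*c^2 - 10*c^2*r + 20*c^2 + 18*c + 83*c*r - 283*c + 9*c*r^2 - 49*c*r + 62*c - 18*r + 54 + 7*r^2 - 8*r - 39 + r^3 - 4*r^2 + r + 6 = c^2*(-10*r - 70) + c*(9*r^2 + 34*r - 203) + r^3 + 3*r^2 - 25*r + 21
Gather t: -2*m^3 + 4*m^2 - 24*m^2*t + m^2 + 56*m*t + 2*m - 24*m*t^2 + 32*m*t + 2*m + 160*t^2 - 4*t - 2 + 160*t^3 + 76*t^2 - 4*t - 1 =-2*m^3 + 5*m^2 + 4*m + 160*t^3 + t^2*(236 - 24*m) + t*(-24*m^2 + 88*m - 8) - 3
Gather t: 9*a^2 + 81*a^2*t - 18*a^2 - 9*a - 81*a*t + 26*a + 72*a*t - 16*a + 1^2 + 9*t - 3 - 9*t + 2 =-9*a^2 + a + t*(81*a^2 - 9*a)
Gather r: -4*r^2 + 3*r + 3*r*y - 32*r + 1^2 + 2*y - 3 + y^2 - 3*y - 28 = -4*r^2 + r*(3*y - 29) + y^2 - y - 30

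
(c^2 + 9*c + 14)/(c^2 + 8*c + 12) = (c + 7)/(c + 6)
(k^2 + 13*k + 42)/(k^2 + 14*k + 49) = (k + 6)/(k + 7)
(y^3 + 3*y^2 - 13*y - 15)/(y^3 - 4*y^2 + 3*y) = (y^2 + 6*y + 5)/(y*(y - 1))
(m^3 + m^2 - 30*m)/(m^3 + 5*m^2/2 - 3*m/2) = 2*(m^2 + m - 30)/(2*m^2 + 5*m - 3)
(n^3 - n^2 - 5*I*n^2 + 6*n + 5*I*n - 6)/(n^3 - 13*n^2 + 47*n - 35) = (n^2 - 5*I*n + 6)/(n^2 - 12*n + 35)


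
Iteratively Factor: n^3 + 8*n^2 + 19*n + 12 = (n + 1)*(n^2 + 7*n + 12) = (n + 1)*(n + 3)*(n + 4)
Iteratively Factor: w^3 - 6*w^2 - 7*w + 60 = (w - 5)*(w^2 - w - 12) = (w - 5)*(w + 3)*(w - 4)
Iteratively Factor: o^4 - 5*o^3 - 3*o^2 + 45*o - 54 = (o - 3)*(o^3 - 2*o^2 - 9*o + 18) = (o - 3)*(o - 2)*(o^2 - 9) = (o - 3)*(o - 2)*(o + 3)*(o - 3)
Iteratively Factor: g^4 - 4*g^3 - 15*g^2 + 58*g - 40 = (g - 5)*(g^3 + g^2 - 10*g + 8) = (g - 5)*(g + 4)*(g^2 - 3*g + 2) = (g - 5)*(g - 1)*(g + 4)*(g - 2)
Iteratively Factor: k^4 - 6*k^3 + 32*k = (k - 4)*(k^3 - 2*k^2 - 8*k) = (k - 4)*(k + 2)*(k^2 - 4*k) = k*(k - 4)*(k + 2)*(k - 4)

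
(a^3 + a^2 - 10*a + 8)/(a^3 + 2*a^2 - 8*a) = (a - 1)/a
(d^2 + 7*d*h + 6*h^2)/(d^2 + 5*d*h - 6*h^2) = (d + h)/(d - h)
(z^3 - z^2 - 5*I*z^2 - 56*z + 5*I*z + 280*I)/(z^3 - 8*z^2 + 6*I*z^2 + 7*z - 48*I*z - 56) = (z^2 + z*(7 - 5*I) - 35*I)/(z^2 + 6*I*z + 7)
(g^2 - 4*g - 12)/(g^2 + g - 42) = (g + 2)/(g + 7)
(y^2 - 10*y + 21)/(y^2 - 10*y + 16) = (y^2 - 10*y + 21)/(y^2 - 10*y + 16)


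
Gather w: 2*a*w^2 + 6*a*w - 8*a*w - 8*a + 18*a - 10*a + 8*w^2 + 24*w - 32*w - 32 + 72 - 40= w^2*(2*a + 8) + w*(-2*a - 8)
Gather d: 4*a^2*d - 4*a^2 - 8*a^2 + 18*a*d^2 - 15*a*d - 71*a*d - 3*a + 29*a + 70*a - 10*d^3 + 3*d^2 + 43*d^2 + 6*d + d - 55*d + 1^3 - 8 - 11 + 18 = -12*a^2 + 96*a - 10*d^3 + d^2*(18*a + 46) + d*(4*a^2 - 86*a - 48)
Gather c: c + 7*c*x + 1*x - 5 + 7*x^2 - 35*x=c*(7*x + 1) + 7*x^2 - 34*x - 5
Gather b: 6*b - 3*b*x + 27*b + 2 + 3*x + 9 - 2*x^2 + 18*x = b*(33 - 3*x) - 2*x^2 + 21*x + 11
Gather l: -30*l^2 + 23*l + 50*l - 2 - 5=-30*l^2 + 73*l - 7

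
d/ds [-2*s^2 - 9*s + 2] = -4*s - 9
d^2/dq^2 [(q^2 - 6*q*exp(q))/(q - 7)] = 2*(-3*q^3*exp(q) + 42*q^2*exp(q) - 105*q*exp(q) - 336*exp(q) + 49)/(q^3 - 21*q^2 + 147*q - 343)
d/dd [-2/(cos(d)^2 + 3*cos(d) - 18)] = -2*(2*cos(d) + 3)*sin(d)/(cos(d)^2 + 3*cos(d) - 18)^2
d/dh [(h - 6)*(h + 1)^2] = (h + 1)*(3*h - 11)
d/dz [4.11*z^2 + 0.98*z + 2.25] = 8.22*z + 0.98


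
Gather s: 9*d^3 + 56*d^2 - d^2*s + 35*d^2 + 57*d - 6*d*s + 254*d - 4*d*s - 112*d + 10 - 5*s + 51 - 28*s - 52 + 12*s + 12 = 9*d^3 + 91*d^2 + 199*d + s*(-d^2 - 10*d - 21) + 21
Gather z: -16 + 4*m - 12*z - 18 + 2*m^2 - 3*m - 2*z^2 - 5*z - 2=2*m^2 + m - 2*z^2 - 17*z - 36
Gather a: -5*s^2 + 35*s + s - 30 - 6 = -5*s^2 + 36*s - 36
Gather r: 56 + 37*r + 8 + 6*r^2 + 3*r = 6*r^2 + 40*r + 64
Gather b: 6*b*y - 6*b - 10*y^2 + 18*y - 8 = b*(6*y - 6) - 10*y^2 + 18*y - 8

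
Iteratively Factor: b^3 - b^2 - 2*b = (b - 2)*(b^2 + b) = b*(b - 2)*(b + 1)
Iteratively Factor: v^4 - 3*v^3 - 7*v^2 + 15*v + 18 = (v - 3)*(v^3 - 7*v - 6) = (v - 3)^2*(v^2 + 3*v + 2) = (v - 3)^2*(v + 2)*(v + 1)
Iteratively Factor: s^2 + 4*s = (s)*(s + 4)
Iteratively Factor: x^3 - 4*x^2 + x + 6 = (x + 1)*(x^2 - 5*x + 6) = (x - 2)*(x + 1)*(x - 3)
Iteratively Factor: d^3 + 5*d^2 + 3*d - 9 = (d - 1)*(d^2 + 6*d + 9) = (d - 1)*(d + 3)*(d + 3)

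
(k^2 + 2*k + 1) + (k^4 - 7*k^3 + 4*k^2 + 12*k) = k^4 - 7*k^3 + 5*k^2 + 14*k + 1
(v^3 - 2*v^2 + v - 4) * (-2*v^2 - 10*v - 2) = -2*v^5 - 6*v^4 + 16*v^3 + 2*v^2 + 38*v + 8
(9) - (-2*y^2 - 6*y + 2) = 2*y^2 + 6*y + 7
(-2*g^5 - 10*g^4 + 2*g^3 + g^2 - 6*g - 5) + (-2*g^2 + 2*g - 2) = -2*g^5 - 10*g^4 + 2*g^3 - g^2 - 4*g - 7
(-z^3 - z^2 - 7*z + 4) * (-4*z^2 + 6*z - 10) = 4*z^5 - 2*z^4 + 32*z^3 - 48*z^2 + 94*z - 40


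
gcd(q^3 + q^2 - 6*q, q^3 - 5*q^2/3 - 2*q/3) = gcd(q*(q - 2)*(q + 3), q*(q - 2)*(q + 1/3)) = q^2 - 2*q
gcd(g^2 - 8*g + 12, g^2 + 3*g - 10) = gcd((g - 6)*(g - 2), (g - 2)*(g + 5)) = g - 2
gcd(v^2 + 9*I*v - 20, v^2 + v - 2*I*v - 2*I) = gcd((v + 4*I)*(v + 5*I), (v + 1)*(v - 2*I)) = 1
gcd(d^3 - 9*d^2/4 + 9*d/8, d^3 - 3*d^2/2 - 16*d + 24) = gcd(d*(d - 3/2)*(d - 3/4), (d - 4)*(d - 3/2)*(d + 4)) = d - 3/2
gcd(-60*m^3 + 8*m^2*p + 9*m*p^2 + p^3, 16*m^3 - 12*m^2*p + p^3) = -2*m + p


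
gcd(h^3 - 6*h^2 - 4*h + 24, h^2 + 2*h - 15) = 1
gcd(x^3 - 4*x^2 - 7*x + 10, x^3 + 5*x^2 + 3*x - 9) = x - 1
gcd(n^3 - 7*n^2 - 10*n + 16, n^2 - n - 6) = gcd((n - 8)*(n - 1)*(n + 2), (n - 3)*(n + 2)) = n + 2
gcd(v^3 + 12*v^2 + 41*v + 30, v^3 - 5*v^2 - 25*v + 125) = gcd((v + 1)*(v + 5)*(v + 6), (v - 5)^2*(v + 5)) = v + 5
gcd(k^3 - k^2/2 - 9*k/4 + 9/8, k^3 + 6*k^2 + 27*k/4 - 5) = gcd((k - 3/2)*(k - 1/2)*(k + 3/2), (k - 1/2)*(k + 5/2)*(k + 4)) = k - 1/2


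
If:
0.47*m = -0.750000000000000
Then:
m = -1.60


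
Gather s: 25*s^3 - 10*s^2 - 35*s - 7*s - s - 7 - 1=25*s^3 - 10*s^2 - 43*s - 8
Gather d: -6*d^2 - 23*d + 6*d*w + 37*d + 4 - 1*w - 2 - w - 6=-6*d^2 + d*(6*w + 14) - 2*w - 4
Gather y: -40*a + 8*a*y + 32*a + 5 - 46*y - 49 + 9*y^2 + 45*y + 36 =-8*a + 9*y^2 + y*(8*a - 1) - 8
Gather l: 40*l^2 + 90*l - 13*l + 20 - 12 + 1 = 40*l^2 + 77*l + 9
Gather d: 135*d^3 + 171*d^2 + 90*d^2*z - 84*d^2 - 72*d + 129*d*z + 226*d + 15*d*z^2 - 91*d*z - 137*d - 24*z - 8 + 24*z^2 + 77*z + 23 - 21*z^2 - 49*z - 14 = 135*d^3 + d^2*(90*z + 87) + d*(15*z^2 + 38*z + 17) + 3*z^2 + 4*z + 1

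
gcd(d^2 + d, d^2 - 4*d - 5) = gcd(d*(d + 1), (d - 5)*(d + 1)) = d + 1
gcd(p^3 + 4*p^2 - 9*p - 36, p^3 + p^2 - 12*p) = p^2 + p - 12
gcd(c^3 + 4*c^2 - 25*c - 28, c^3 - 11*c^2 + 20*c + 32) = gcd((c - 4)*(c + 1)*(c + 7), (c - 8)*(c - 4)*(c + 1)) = c^2 - 3*c - 4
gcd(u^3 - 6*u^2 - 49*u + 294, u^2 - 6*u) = u - 6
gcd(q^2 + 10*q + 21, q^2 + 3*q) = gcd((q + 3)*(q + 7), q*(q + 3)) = q + 3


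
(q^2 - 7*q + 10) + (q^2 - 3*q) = 2*q^2 - 10*q + 10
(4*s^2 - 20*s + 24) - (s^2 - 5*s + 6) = 3*s^2 - 15*s + 18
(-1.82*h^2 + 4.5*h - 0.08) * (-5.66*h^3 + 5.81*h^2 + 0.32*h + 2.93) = 10.3012*h^5 - 36.0442*h^4 + 26.0154*h^3 - 4.3574*h^2 + 13.1594*h - 0.2344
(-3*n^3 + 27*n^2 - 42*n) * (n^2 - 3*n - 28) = -3*n^5 + 36*n^4 - 39*n^3 - 630*n^2 + 1176*n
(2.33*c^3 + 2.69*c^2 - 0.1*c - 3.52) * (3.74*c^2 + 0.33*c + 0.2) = 8.7142*c^5 + 10.8295*c^4 + 0.9797*c^3 - 12.6598*c^2 - 1.1816*c - 0.704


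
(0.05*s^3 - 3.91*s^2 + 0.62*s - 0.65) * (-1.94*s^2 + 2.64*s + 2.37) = -0.097*s^5 + 7.7174*s^4 - 11.4067*s^3 - 6.3689*s^2 - 0.2466*s - 1.5405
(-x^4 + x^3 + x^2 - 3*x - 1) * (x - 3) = -x^5 + 4*x^4 - 2*x^3 - 6*x^2 + 8*x + 3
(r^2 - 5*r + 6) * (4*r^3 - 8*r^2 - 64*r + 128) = 4*r^5 - 28*r^4 + 400*r^2 - 1024*r + 768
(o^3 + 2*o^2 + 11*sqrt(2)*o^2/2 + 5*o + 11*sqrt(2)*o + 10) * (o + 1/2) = o^4 + 5*o^3/2 + 11*sqrt(2)*o^3/2 + 6*o^2 + 55*sqrt(2)*o^2/4 + 11*sqrt(2)*o/2 + 25*o/2 + 5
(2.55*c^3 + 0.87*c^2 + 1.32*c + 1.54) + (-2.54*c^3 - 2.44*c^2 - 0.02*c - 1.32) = 0.00999999999999979*c^3 - 1.57*c^2 + 1.3*c + 0.22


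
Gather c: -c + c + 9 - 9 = 0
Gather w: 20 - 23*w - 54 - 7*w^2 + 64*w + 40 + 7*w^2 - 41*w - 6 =0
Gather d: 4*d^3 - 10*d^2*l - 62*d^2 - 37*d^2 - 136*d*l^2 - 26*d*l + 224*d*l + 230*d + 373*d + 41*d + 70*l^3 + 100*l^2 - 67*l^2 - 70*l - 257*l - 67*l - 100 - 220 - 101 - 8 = 4*d^3 + d^2*(-10*l - 99) + d*(-136*l^2 + 198*l + 644) + 70*l^3 + 33*l^2 - 394*l - 429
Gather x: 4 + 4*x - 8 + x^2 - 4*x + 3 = x^2 - 1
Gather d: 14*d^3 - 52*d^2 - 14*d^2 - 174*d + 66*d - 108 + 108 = 14*d^3 - 66*d^2 - 108*d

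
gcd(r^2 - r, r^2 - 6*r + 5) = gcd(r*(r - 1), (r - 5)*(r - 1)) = r - 1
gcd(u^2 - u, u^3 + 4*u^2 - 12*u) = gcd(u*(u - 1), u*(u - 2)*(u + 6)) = u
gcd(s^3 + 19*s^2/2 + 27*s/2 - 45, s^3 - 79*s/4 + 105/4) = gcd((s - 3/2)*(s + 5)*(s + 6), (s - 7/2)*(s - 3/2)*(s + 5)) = s^2 + 7*s/2 - 15/2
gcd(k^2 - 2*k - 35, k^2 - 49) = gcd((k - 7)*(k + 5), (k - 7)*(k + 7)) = k - 7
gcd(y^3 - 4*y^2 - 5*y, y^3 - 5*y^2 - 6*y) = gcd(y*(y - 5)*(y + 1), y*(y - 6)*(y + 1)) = y^2 + y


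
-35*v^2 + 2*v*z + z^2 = (-5*v + z)*(7*v + z)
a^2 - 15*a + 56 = (a - 8)*(a - 7)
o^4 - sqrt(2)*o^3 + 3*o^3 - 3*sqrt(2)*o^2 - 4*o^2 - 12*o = o*(o + 3)*(o - 2*sqrt(2))*(o + sqrt(2))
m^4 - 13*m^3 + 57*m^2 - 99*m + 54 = (m - 6)*(m - 3)^2*(m - 1)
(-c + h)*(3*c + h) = -3*c^2 + 2*c*h + h^2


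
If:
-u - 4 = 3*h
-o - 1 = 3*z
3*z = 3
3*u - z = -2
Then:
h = -11/9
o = -4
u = -1/3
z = 1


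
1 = 1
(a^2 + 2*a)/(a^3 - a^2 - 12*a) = (a + 2)/(a^2 - a - 12)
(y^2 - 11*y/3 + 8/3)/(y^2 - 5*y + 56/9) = 3*(y - 1)/(3*y - 7)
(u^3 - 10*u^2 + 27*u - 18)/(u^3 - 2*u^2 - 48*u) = (-u^3 + 10*u^2 - 27*u + 18)/(u*(-u^2 + 2*u + 48))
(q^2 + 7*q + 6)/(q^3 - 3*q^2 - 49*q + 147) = (q^2 + 7*q + 6)/(q^3 - 3*q^2 - 49*q + 147)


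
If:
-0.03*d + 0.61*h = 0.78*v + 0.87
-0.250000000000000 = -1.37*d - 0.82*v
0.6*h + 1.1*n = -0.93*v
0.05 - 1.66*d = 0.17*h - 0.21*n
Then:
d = -0.68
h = 3.23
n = -2.98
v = 1.44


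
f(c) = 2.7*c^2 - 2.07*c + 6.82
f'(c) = 5.4*c - 2.07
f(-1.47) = 15.70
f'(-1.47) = -10.01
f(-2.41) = 27.49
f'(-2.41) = -15.08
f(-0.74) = 9.83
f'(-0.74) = -6.07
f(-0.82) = 10.33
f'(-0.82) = -6.50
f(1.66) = 10.82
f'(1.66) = 6.89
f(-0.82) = 10.33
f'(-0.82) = -6.50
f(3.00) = 24.91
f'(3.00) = 14.13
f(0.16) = 6.56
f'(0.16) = -1.21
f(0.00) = 6.82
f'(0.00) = -2.07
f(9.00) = 206.89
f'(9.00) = 46.53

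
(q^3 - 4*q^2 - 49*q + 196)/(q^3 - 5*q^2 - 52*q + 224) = (q - 7)/(q - 8)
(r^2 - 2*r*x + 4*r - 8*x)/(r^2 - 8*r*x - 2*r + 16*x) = (r^2 - 2*r*x + 4*r - 8*x)/(r^2 - 8*r*x - 2*r + 16*x)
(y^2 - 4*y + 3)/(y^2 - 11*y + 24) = (y - 1)/(y - 8)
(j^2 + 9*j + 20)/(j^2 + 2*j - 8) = (j + 5)/(j - 2)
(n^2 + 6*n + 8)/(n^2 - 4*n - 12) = (n + 4)/(n - 6)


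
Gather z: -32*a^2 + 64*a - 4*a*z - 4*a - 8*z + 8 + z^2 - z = -32*a^2 + 60*a + z^2 + z*(-4*a - 9) + 8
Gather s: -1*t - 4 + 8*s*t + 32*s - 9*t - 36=s*(8*t + 32) - 10*t - 40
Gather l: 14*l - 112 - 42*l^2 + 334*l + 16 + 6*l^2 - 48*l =-36*l^2 + 300*l - 96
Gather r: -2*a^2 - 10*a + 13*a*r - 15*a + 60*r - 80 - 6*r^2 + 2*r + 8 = -2*a^2 - 25*a - 6*r^2 + r*(13*a + 62) - 72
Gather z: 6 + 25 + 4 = 35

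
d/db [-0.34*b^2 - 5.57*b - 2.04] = -0.68*b - 5.57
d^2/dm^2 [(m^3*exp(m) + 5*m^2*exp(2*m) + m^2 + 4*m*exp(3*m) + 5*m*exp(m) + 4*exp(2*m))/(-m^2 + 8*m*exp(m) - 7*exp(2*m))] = (-m^7 - 28*m^6*exp(m) - 2*m^6 + 126*m^5*exp(2*m) + 48*m^5*exp(m) - 13*m^5 + 116*m^4*exp(3*m) + 180*m^4*exp(2*m) - 92*m^4*exp(m) + 26*m^4 - 1409*m^3*exp(4*m) - 1376*m^3*exp(3*m) + 272*m^3*exp(2*m) + 184*m^3*exp(m) - 26*m^3 + 672*m^2*exp(5*m) + 1638*m^2*exp(4*m) - 74*m^2*exp(3*m) - 948*m^2*exp(2*m) + 18*m^2*exp(m) - 196*m*exp(6*m) + 1344*m*exp(5*m) - 595*m*exp(4*m) + 1240*m*exp(3*m) + 402*m*exp(2*m) - 392*exp(6*m) - 938*exp(5*m) + 938*exp(4*m) - 1114*exp(3*m))*exp(m)/(m^6 - 24*m^5*exp(m) + 213*m^4*exp(2*m) - 848*m^3*exp(3*m) + 1491*m^2*exp(4*m) - 1176*m*exp(5*m) + 343*exp(6*m))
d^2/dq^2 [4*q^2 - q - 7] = 8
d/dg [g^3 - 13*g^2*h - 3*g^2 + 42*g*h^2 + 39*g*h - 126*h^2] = 3*g^2 - 26*g*h - 6*g + 42*h^2 + 39*h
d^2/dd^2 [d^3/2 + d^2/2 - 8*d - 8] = 3*d + 1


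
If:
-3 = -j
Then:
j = 3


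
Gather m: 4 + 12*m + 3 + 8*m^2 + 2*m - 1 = 8*m^2 + 14*m + 6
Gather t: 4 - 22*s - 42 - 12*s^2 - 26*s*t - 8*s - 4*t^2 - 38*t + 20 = -12*s^2 - 30*s - 4*t^2 + t*(-26*s - 38) - 18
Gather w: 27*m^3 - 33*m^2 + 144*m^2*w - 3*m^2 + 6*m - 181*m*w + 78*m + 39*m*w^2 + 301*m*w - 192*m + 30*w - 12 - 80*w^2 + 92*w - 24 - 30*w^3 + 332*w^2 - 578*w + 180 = 27*m^3 - 36*m^2 - 108*m - 30*w^3 + w^2*(39*m + 252) + w*(144*m^2 + 120*m - 456) + 144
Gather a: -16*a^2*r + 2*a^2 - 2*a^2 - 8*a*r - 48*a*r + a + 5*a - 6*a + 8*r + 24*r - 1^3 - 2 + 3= -16*a^2*r - 56*a*r + 32*r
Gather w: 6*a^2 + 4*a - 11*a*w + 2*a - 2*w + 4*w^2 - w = 6*a^2 + 6*a + 4*w^2 + w*(-11*a - 3)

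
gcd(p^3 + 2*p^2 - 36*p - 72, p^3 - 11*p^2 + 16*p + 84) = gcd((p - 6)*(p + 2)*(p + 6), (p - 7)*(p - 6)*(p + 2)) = p^2 - 4*p - 12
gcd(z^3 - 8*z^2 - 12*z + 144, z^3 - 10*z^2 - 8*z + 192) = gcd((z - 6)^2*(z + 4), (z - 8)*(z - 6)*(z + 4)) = z^2 - 2*z - 24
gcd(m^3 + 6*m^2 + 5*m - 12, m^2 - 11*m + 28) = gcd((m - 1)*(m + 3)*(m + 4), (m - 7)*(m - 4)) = 1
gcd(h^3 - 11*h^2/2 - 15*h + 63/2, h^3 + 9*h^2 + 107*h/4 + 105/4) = h + 3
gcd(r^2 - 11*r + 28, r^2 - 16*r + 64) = 1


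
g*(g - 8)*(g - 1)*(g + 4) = g^4 - 5*g^3 - 28*g^2 + 32*g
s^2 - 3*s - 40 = (s - 8)*(s + 5)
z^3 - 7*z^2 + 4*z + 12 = (z - 6)*(z - 2)*(z + 1)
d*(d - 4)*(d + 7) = d^3 + 3*d^2 - 28*d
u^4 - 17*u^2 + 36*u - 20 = (u - 2)^2*(u - 1)*(u + 5)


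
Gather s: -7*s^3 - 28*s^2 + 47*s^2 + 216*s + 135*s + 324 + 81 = -7*s^3 + 19*s^2 + 351*s + 405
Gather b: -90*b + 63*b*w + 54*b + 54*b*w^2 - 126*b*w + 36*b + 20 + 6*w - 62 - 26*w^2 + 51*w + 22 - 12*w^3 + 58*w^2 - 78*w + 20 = b*(54*w^2 - 63*w) - 12*w^3 + 32*w^2 - 21*w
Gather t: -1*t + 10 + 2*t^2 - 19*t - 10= 2*t^2 - 20*t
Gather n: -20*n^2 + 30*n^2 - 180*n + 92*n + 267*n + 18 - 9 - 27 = 10*n^2 + 179*n - 18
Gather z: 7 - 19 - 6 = -18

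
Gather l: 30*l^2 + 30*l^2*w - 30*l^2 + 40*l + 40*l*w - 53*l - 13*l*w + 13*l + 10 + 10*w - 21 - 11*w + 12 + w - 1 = 30*l^2*w + 27*l*w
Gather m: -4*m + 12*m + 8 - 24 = 8*m - 16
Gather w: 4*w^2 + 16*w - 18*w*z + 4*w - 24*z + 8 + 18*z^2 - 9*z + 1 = 4*w^2 + w*(20 - 18*z) + 18*z^2 - 33*z + 9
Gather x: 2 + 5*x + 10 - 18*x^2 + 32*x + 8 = -18*x^2 + 37*x + 20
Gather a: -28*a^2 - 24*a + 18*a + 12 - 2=-28*a^2 - 6*a + 10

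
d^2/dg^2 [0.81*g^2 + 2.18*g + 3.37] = 1.62000000000000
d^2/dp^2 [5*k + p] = 0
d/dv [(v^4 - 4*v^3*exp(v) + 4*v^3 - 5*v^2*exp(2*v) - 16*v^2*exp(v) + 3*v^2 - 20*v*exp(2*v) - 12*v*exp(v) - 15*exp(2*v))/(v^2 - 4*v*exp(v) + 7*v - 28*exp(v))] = (2*(v^2 - 4*v*exp(v) + 7*v - 28*exp(v))*(-2*v^3*exp(v) + 2*v^3 - 5*v^2*exp(2*v) - 14*v^2*exp(v) + 6*v^2 - 25*v*exp(2*v) - 22*v*exp(v) + 3*v - 25*exp(2*v) - 6*exp(v)) - (4*v*exp(v) - 2*v + 32*exp(v) - 7)*(-v^4 + 4*v^3*exp(v) - 4*v^3 + 5*v^2*exp(2*v) + 16*v^2*exp(v) - 3*v^2 + 20*v*exp(2*v) + 12*v*exp(v) + 15*exp(2*v)))/(v^2 - 4*v*exp(v) + 7*v - 28*exp(v))^2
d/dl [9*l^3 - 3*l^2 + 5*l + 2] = 27*l^2 - 6*l + 5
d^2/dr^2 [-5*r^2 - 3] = -10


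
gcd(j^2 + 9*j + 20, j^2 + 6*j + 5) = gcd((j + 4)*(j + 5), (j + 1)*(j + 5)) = j + 5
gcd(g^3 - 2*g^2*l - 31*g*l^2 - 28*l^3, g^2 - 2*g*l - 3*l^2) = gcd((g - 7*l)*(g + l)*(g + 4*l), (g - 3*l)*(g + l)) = g + l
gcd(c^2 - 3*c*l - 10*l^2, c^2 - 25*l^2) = c - 5*l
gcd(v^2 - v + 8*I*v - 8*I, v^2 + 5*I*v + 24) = v + 8*I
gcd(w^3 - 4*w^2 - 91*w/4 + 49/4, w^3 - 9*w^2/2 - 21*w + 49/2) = w^2 - 7*w/2 - 49/2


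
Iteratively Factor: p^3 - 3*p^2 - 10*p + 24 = (p + 3)*(p^2 - 6*p + 8) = (p - 2)*(p + 3)*(p - 4)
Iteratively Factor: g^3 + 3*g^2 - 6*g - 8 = (g + 1)*(g^2 + 2*g - 8) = (g - 2)*(g + 1)*(g + 4)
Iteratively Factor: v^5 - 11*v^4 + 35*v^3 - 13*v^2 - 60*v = (v - 3)*(v^4 - 8*v^3 + 11*v^2 + 20*v) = (v - 4)*(v - 3)*(v^3 - 4*v^2 - 5*v) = v*(v - 4)*(v - 3)*(v^2 - 4*v - 5) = v*(v - 5)*(v - 4)*(v - 3)*(v + 1)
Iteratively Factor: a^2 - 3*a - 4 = (a + 1)*(a - 4)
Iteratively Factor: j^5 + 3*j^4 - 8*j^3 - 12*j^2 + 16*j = (j + 4)*(j^4 - j^3 - 4*j^2 + 4*j) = (j - 1)*(j + 4)*(j^3 - 4*j) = j*(j - 1)*(j + 4)*(j^2 - 4) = j*(j - 2)*(j - 1)*(j + 4)*(j + 2)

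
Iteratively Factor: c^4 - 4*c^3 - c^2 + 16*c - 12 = (c - 1)*(c^3 - 3*c^2 - 4*c + 12) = (c - 2)*(c - 1)*(c^2 - c - 6) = (c - 2)*(c - 1)*(c + 2)*(c - 3)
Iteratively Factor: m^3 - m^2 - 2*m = (m + 1)*(m^2 - 2*m) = m*(m + 1)*(m - 2)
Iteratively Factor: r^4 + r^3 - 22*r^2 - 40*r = (r + 4)*(r^3 - 3*r^2 - 10*r) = r*(r + 4)*(r^2 - 3*r - 10) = r*(r - 5)*(r + 4)*(r + 2)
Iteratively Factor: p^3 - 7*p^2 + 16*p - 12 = (p - 3)*(p^2 - 4*p + 4) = (p - 3)*(p - 2)*(p - 2)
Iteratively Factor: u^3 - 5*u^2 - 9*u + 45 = (u + 3)*(u^2 - 8*u + 15) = (u - 3)*(u + 3)*(u - 5)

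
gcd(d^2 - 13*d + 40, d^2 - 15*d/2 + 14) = 1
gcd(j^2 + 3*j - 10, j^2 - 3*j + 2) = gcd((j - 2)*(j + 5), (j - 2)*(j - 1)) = j - 2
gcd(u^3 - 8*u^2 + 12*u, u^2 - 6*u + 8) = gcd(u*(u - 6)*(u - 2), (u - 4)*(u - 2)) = u - 2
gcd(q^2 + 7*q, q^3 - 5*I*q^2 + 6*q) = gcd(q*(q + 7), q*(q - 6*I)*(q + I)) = q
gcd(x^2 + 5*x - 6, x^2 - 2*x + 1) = x - 1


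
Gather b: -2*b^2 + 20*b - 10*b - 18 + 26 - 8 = -2*b^2 + 10*b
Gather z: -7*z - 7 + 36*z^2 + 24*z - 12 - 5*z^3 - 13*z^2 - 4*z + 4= -5*z^3 + 23*z^2 + 13*z - 15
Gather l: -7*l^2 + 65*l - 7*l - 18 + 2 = -7*l^2 + 58*l - 16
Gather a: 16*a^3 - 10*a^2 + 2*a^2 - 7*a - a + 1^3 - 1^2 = 16*a^3 - 8*a^2 - 8*a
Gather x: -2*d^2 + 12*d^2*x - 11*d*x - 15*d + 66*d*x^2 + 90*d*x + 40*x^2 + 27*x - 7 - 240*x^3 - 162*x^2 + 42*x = -2*d^2 - 15*d - 240*x^3 + x^2*(66*d - 122) + x*(12*d^2 + 79*d + 69) - 7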